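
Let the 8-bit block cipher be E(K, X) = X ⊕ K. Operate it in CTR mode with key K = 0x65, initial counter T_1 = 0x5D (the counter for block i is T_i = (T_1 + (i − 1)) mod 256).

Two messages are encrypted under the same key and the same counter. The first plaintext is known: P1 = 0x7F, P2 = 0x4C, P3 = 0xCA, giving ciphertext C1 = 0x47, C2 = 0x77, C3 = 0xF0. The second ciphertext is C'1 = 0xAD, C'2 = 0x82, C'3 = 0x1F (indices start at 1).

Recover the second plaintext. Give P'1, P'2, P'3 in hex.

In CTR with a reused counter, both messages share the same keystream S_i, so C_i ⊕ C'_i = P_i ⊕ P'_i and thus P'_i = P_i ⊕ C_i ⊕ C'_i.
P'1: 0x7F ⊕ 0x47 ⊕ 0xAD = 0x95.
P'2: 0x4C ⊕ 0x77 ⊕ 0x82 = 0xB9.
P'3: 0xCA ⊕ 0xF0 ⊕ 0x1F = 0x25.

P'1 = 0x95, P'2 = 0xB9, P'3 = 0x25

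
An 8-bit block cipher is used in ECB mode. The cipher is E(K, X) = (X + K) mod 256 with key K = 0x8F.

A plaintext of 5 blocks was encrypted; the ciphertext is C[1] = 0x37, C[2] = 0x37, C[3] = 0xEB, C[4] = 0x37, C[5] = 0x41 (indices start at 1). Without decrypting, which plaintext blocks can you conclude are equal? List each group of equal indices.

P[1] = P[2] = P[4]

ECB encrypts each block independently with the same key, so equal ciphertext blocks imply equal plaintext blocks.
C[1] = C[2] = C[4] = 0x37, so P[1] = P[2] = P[4].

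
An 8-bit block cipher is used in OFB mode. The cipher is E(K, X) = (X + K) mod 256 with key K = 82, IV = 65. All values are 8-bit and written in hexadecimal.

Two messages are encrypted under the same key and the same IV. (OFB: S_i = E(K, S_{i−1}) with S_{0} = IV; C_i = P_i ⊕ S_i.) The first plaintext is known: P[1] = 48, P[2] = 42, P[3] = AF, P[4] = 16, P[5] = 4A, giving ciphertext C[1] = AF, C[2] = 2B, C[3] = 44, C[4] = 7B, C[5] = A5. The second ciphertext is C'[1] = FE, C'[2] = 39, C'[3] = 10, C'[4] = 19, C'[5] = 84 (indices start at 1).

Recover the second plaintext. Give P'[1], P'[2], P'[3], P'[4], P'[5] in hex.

P'[1] = 19, P'[2] = 50, P'[3] = FB, P'[4] = 74, P'[5] = 6B

In OFB with a reused IV, both messages share the same keystream S_i, so C_i ⊕ C'_i = P_i ⊕ P'_i and thus P'_i = P_i ⊕ C_i ⊕ C'_i.
P'[1]: 48 ⊕ AF ⊕ FE = 19.
P'[2]: 42 ⊕ 2B ⊕ 39 = 50.
P'[3]: AF ⊕ 44 ⊕ 10 = FB.
P'[4]: 16 ⊕ 7B ⊕ 19 = 74.
P'[5]: 4A ⊕ A5 ⊕ 84 = 6B.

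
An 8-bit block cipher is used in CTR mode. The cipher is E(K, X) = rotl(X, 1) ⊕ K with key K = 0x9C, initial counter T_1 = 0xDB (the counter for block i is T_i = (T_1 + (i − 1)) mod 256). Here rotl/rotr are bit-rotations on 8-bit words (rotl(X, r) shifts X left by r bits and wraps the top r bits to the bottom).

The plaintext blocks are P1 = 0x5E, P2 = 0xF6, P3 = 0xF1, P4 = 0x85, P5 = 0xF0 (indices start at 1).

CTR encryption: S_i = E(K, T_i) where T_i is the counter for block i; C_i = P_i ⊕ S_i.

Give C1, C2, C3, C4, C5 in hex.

C1 = 0x75, C2 = 0xD3, C3 = 0xD6, C4 = 0xA4, C5 = 0xD3

C1: T = 0xDB, S = E(K, T) = 0x2B; 0x5E ⊕ 0x2B = 0x75.
C2: T = 0xDC, S = E(K, T) = 0x25; 0xF6 ⊕ 0x25 = 0xD3.
C3: T = 0xDD, S = E(K, T) = 0x27; 0xF1 ⊕ 0x27 = 0xD6.
C4: T = 0xDE, S = E(K, T) = 0x21; 0x85 ⊕ 0x21 = 0xA4.
C5: T = 0xDF, S = E(K, T) = 0x23; 0xF0 ⊕ 0x23 = 0xD3.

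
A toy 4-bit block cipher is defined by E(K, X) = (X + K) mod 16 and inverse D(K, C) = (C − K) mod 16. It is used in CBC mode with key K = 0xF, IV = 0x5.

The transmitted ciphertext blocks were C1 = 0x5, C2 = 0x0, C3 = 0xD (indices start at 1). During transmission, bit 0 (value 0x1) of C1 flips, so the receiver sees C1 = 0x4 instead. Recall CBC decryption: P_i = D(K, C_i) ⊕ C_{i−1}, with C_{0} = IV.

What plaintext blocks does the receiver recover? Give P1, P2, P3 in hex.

Only C1 changed, to 0x4. In CBC, a change in C_i garbles P_i and flips the same bit in P_{i+1}. Decrypting the received ciphertext:
P1: D(K, 0x4) = 0x5; 0x5 ⊕ 0x5 = 0x0.
P2: D(K, 0x0) = 0x1; 0x1 ⊕ 0x4 = 0x5.
P3: D(K, 0xD) = 0xE; 0xE ⊕ 0x0 = 0xE.
Blocks that differ from the original plaintext: P1, P2.

P1 = 0x0, P2 = 0x5, P3 = 0xE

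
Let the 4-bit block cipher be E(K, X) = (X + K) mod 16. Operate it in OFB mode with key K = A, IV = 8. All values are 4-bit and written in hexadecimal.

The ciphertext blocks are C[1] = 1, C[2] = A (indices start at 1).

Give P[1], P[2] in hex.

P[1] = 3, P[2] = 6

OFB decryption: S_i = E(K, S_{i−1}) with S_{0} = IV; P_i = C_i ⊕ S_i.
P[1]: S = E(K, 8) = 2; 1 ⊕ 2 = 3.
P[2]: S = E(K, 2) = C; A ⊕ C = 6.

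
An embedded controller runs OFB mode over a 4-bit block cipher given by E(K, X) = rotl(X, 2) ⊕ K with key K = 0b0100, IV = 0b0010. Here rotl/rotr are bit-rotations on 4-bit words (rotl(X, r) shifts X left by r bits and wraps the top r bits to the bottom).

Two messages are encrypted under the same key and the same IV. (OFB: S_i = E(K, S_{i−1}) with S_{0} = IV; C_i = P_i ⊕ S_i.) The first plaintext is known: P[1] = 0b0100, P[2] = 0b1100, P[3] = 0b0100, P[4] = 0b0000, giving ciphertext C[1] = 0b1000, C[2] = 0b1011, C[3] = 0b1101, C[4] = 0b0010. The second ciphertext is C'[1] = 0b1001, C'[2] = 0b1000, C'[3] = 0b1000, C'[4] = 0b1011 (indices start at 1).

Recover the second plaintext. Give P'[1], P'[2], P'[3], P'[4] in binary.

In OFB with a reused IV, both messages share the same keystream S_i, so C_i ⊕ C'_i = P_i ⊕ P'_i and thus P'_i = P_i ⊕ C_i ⊕ C'_i.
P'[1]: 0b0100 ⊕ 0b1000 ⊕ 0b1001 = 0b0101.
P'[2]: 0b1100 ⊕ 0b1011 ⊕ 0b1000 = 0b1111.
P'[3]: 0b0100 ⊕ 0b1101 ⊕ 0b1000 = 0b0001.
P'[4]: 0b0000 ⊕ 0b0010 ⊕ 0b1011 = 0b1001.

P'[1] = 0b0101, P'[2] = 0b1111, P'[3] = 0b0001, P'[4] = 0b1001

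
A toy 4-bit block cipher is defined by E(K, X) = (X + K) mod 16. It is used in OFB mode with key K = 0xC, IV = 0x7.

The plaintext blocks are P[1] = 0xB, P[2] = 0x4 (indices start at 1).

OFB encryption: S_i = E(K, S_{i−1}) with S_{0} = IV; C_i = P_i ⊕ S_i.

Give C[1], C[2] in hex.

C[1]: S = E(K, 0x7) = 0x3; 0xB ⊕ 0x3 = 0x8.
C[2]: S = E(K, 0x3) = 0xF; 0x4 ⊕ 0xF = 0xB.

C[1] = 0x8, C[2] = 0xB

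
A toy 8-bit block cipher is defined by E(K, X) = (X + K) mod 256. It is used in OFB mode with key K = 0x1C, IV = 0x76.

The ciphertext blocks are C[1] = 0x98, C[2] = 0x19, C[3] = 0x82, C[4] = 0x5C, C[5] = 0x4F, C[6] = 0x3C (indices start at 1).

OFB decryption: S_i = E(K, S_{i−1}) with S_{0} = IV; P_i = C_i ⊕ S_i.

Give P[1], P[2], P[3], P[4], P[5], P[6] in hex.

P[1]: S = E(K, 0x76) = 0x92; 0x98 ⊕ 0x92 = 0x0A.
P[2]: S = E(K, 0x92) = 0xAE; 0x19 ⊕ 0xAE = 0xB7.
P[3]: S = E(K, 0xAE) = 0xCA; 0x82 ⊕ 0xCA = 0x48.
P[4]: S = E(K, 0xCA) = 0xE6; 0x5C ⊕ 0xE6 = 0xBA.
P[5]: S = E(K, 0xE6) = 0x02; 0x4F ⊕ 0x02 = 0x4D.
P[6]: S = E(K, 0x02) = 0x1E; 0x3C ⊕ 0x1E = 0x22.

P[1] = 0x0A, P[2] = 0xB7, P[3] = 0x48, P[4] = 0xBA, P[5] = 0x4D, P[6] = 0x22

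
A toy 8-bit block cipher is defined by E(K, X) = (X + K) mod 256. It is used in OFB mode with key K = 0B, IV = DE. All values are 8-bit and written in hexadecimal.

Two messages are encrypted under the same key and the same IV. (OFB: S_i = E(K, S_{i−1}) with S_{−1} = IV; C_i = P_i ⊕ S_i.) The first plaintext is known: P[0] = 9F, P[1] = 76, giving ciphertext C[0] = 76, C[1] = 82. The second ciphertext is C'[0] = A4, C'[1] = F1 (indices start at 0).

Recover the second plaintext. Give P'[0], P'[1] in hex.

P'[0] = 4D, P'[1] = 05

In OFB with a reused IV, both messages share the same keystream S_i, so C_i ⊕ C'_i = P_i ⊕ P'_i and thus P'_i = P_i ⊕ C_i ⊕ C'_i.
P'[0]: 9F ⊕ 76 ⊕ A4 = 4D.
P'[1]: 76 ⊕ 82 ⊕ F1 = 05.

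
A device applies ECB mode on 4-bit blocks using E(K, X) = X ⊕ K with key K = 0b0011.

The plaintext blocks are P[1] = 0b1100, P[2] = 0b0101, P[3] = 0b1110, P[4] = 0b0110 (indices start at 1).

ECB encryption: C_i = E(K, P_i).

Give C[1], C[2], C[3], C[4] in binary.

C[1]: E(K, 0b1100) = 0b1111.
C[2]: E(K, 0b0101) = 0b0110.
C[3]: E(K, 0b1110) = 0b1101.
C[4]: E(K, 0b0110) = 0b0101.

C[1] = 0b1111, C[2] = 0b0110, C[3] = 0b1101, C[4] = 0b0101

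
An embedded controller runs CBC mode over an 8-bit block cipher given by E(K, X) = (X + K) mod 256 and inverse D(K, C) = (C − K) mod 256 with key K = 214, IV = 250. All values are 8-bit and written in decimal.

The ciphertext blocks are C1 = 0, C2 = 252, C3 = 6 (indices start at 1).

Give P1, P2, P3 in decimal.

CBC decryption: P_i = D(K, C_i) ⊕ C_{i−1}, with C_{0} = IV.
P1: D(K, 0) = 42; 42 ⊕ 250 = 208.
P2: D(K, 252) = 38; 38 ⊕ 0 = 38.
P3: D(K, 6) = 48; 48 ⊕ 252 = 204.

P1 = 208, P2 = 38, P3 = 204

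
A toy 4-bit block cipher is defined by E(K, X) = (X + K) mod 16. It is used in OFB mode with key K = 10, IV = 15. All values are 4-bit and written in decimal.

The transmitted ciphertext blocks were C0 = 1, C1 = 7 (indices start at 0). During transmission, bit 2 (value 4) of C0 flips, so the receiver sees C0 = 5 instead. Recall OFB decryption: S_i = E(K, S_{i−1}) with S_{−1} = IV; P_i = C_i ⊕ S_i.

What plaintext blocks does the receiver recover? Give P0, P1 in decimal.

Only C0 changed, to 5. In OFB, a change in C_i flips the same bit in P_i only; the keystream is unaffected. Decrypting the received ciphertext:
P0: S = E(K, 15) = 9; 5 ⊕ 9 = 12.
P1: S = E(K, 9) = 3; 7 ⊕ 3 = 4.
Blocks that differ from the original plaintext: P0.

P0 = 12, P1 = 4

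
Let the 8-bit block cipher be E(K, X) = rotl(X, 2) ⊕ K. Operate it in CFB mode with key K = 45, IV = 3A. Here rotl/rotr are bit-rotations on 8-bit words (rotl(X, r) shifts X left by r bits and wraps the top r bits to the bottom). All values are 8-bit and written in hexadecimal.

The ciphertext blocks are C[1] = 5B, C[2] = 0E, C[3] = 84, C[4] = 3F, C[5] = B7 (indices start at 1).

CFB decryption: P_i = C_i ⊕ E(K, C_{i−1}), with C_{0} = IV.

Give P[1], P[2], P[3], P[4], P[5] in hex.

P[1] = F6, P[2] = 26, P[3] = F9, P[4] = 68, P[5] = 0E

P[1]: E(K, 3A) = AD; 5B ⊕ AD = F6.
P[2]: E(K, 5B) = 28; 0E ⊕ 28 = 26.
P[3]: E(K, 0E) = 7D; 84 ⊕ 7D = F9.
P[4]: E(K, 84) = 57; 3F ⊕ 57 = 68.
P[5]: E(K, 3F) = B9; B7 ⊕ B9 = 0E.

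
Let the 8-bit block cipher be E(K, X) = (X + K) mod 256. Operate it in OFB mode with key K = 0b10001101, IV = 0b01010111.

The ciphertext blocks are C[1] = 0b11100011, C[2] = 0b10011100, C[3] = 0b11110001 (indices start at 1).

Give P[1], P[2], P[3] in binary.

OFB decryption: S_i = E(K, S_{i−1}) with S_{0} = IV; P_i = C_i ⊕ S_i.
P[1]: S = E(K, 0b01010111) = 0b11100100; 0b11100011 ⊕ 0b11100100 = 0b00000111.
P[2]: S = E(K, 0b11100100) = 0b01110001; 0b10011100 ⊕ 0b01110001 = 0b11101101.
P[3]: S = E(K, 0b01110001) = 0b11111110; 0b11110001 ⊕ 0b11111110 = 0b00001111.

P[1] = 0b00000111, P[2] = 0b11101101, P[3] = 0b00001111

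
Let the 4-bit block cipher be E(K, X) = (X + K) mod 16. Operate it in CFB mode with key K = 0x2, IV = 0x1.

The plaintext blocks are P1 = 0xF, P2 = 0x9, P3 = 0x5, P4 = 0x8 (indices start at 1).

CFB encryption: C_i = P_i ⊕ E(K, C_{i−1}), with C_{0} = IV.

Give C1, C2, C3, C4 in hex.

C1: E(K, 0x1) = 0x3; 0xF ⊕ 0x3 = 0xC.
C2: E(K, 0xC) = 0xE; 0x9 ⊕ 0xE = 0x7.
C3: E(K, 0x7) = 0x9; 0x5 ⊕ 0x9 = 0xC.
C4: E(K, 0xC) = 0xE; 0x8 ⊕ 0xE = 0x6.

C1 = 0xC, C2 = 0x7, C3 = 0xC, C4 = 0x6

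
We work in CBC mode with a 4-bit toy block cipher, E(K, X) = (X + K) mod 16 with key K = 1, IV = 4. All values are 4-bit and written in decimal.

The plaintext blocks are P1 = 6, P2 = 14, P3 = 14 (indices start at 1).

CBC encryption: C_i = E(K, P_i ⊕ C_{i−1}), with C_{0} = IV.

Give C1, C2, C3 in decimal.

C1 = 3, C2 = 14, C3 = 1

C1: P1 ⊕ 4 = 2; E(K, 2) = 3.
C2: P2 ⊕ 3 = 13; E(K, 13) = 14.
C3: P3 ⊕ 14 = 0; E(K, 0) = 1.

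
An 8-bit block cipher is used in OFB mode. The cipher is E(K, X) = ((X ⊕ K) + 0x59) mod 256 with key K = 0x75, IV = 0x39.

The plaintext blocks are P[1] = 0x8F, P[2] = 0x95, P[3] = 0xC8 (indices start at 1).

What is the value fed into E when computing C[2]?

0xA5

OFB encryption: S_i = E(K, S_{i−1}) with S_{0} = IV; C_i = P_i ⊕ S_i.
C[1]: S = E(K, 0x39) = 0xA5; 0x8F ⊕ 0xA5 = 0x2A.
C[2]: S = E(K, 0xA5) = 0x29; 0x95 ⊕ 0x29 = 0xBC.
So the input to E for block [2] is 0xA5.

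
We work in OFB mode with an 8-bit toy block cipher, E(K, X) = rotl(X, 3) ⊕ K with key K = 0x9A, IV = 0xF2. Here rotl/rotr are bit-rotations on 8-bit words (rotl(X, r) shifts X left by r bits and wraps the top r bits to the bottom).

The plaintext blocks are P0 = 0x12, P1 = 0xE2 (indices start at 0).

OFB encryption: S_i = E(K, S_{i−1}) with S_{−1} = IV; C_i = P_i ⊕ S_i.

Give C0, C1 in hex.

C0: S = E(K, 0xF2) = 0x0D; 0x12 ⊕ 0x0D = 0x1F.
C1: S = E(K, 0x0D) = 0xF2; 0xE2 ⊕ 0xF2 = 0x10.

C0 = 0x1F, C1 = 0x10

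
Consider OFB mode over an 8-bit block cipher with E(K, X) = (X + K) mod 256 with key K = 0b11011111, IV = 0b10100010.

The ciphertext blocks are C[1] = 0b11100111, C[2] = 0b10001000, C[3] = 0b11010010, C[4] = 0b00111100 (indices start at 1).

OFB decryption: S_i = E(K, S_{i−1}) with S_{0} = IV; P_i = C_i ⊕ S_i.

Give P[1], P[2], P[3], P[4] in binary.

P[1] = 0b01100110, P[2] = 0b11101000, P[3] = 0b11101101, P[4] = 0b00100010

P[1]: S = E(K, 0b10100010) = 0b10000001; 0b11100111 ⊕ 0b10000001 = 0b01100110.
P[2]: S = E(K, 0b10000001) = 0b01100000; 0b10001000 ⊕ 0b01100000 = 0b11101000.
P[3]: S = E(K, 0b01100000) = 0b00111111; 0b11010010 ⊕ 0b00111111 = 0b11101101.
P[4]: S = E(K, 0b00111111) = 0b00011110; 0b00111100 ⊕ 0b00011110 = 0b00100010.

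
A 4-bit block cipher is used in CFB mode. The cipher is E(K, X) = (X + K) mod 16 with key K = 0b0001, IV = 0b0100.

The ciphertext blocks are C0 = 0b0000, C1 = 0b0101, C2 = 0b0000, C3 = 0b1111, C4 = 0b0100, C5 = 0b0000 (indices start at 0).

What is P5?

P5 = 0b0101

CFB decryption: P_i = C_i ⊕ E(K, C_{i−1}), with C_{−1} = IV.
P5: E(K, 0b0100) = 0b0101; 0b0000 ⊕ 0b0101 = 0b0101.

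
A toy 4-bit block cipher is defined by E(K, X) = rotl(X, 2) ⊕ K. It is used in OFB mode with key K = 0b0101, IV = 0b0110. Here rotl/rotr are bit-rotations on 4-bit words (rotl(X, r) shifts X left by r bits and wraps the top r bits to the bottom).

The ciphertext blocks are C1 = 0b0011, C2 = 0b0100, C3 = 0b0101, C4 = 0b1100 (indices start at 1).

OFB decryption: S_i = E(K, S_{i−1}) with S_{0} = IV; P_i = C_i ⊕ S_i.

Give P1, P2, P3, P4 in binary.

P1: S = E(K, 0b0110) = 0b1100; 0b0011 ⊕ 0b1100 = 0b1111.
P2: S = E(K, 0b1100) = 0b0110; 0b0100 ⊕ 0b0110 = 0b0010.
P3: S = E(K, 0b0110) = 0b1100; 0b0101 ⊕ 0b1100 = 0b1001.
P4: S = E(K, 0b1100) = 0b0110; 0b1100 ⊕ 0b0110 = 0b1010.

P1 = 0b1111, P2 = 0b0010, P3 = 0b1001, P4 = 0b1010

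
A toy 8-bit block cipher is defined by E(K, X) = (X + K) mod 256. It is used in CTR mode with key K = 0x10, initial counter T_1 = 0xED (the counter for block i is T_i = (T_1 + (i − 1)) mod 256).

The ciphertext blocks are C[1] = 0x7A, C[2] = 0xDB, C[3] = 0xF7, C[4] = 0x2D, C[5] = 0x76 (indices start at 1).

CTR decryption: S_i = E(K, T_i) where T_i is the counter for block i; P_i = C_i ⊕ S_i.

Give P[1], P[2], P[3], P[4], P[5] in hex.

P[1]: T = 0xED, S = E(K, T) = 0xFD; 0x7A ⊕ 0xFD = 0x87.
P[2]: T = 0xEE, S = E(K, T) = 0xFE; 0xDB ⊕ 0xFE = 0x25.
P[3]: T = 0xEF, S = E(K, T) = 0xFF; 0xF7 ⊕ 0xFF = 0x08.
P[4]: T = 0xF0, S = E(K, T) = 0x00; 0x2D ⊕ 0x00 = 0x2D.
P[5]: T = 0xF1, S = E(K, T) = 0x01; 0x76 ⊕ 0x01 = 0x77.

P[1] = 0x87, P[2] = 0x25, P[3] = 0x08, P[4] = 0x2D, P[5] = 0x77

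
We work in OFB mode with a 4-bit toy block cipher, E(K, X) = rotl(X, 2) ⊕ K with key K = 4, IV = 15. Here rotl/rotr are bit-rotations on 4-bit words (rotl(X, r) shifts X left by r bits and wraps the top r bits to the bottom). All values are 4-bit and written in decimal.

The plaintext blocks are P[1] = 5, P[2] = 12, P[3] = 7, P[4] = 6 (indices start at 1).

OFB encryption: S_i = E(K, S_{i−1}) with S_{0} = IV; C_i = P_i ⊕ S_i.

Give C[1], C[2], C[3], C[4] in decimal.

C[1] = 14, C[2] = 6, C[3] = 9, C[4] = 9

C[1]: S = E(K, 15) = 11; 5 ⊕ 11 = 14.
C[2]: S = E(K, 11) = 10; 12 ⊕ 10 = 6.
C[3]: S = E(K, 10) = 14; 7 ⊕ 14 = 9.
C[4]: S = E(K, 14) = 15; 6 ⊕ 15 = 9.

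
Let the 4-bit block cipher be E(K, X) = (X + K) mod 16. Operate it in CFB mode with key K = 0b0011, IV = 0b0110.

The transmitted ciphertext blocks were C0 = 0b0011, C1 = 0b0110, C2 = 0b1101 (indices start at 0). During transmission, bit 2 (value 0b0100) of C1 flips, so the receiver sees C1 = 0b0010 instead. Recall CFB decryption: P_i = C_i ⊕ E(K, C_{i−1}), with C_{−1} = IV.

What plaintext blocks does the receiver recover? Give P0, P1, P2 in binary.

Only C1 changed, to 0b0010. In CFB, a change in C_i flips the same bit in P_i and garbles P_{i+1}. Decrypting the received ciphertext:
P0: E(K, 0b0110) = 0b1001; 0b0011 ⊕ 0b1001 = 0b1010.
P1: E(K, 0b0011) = 0b0110; 0b0010 ⊕ 0b0110 = 0b0100.
P2: E(K, 0b0010) = 0b0101; 0b1101 ⊕ 0b0101 = 0b1000.
Blocks that differ from the original plaintext: P1, P2.

P0 = 0b1010, P1 = 0b0100, P2 = 0b1000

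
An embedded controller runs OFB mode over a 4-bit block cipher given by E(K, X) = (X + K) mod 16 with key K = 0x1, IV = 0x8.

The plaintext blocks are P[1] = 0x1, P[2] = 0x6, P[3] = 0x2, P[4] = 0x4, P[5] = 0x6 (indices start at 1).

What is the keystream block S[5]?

OFB encryption: S_i = E(K, S_{i−1}) with S_{0} = IV; C_i = P_i ⊕ S_i.
C[1]: S = E(K, 0x8) = 0x9; 0x1 ⊕ 0x9 = 0x8.
C[2]: S = E(K, 0x9) = 0xA; 0x6 ⊕ 0xA = 0xC.
C[3]: S = E(K, 0xA) = 0xB; 0x2 ⊕ 0xB = 0x9.
C[4]: S = E(K, 0xB) = 0xC; 0x4 ⊕ 0xC = 0x8.
C[5]: S = E(K, 0xC) = 0xD; 0x6 ⊕ 0xD = 0xB.
So S[5] = 0xD.

0xD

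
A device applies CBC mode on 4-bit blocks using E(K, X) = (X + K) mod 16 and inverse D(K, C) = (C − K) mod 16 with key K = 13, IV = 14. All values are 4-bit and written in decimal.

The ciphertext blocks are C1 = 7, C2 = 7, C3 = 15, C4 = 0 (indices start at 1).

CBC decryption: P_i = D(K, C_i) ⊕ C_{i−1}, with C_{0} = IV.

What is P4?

P4 = 12

P4: D(K, 0) = 3; 3 ⊕ 15 = 12.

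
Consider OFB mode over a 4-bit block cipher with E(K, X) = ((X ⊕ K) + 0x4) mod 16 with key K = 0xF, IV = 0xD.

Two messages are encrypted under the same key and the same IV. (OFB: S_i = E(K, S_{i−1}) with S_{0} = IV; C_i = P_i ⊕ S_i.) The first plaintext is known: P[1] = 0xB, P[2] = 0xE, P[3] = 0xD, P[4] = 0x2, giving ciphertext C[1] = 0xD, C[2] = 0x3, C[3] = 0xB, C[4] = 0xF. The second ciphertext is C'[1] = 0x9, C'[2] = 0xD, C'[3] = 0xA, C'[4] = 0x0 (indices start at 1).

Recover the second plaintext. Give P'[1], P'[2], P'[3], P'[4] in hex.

P'[1] = 0xF, P'[2] = 0x0, P'[3] = 0xC, P'[4] = 0xD

In OFB with a reused IV, both messages share the same keystream S_i, so C_i ⊕ C'_i = P_i ⊕ P'_i and thus P'_i = P_i ⊕ C_i ⊕ C'_i.
P'[1]: 0xB ⊕ 0xD ⊕ 0x9 = 0xF.
P'[2]: 0xE ⊕ 0x3 ⊕ 0xD = 0x0.
P'[3]: 0xD ⊕ 0xB ⊕ 0xA = 0xC.
P'[4]: 0x2 ⊕ 0xF ⊕ 0x0 = 0xD.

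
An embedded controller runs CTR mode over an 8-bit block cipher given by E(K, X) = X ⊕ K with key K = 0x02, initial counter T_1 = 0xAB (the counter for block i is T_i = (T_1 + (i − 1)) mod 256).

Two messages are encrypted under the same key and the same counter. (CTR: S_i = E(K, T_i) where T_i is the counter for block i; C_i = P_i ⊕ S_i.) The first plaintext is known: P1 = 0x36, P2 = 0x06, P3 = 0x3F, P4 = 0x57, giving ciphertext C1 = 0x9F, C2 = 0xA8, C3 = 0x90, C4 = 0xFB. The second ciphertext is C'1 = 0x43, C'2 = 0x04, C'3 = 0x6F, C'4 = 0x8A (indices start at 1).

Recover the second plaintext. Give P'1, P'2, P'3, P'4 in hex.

In CTR with a reused counter, both messages share the same keystream S_i, so C_i ⊕ C'_i = P_i ⊕ P'_i and thus P'_i = P_i ⊕ C_i ⊕ C'_i.
P'1: 0x36 ⊕ 0x9F ⊕ 0x43 = 0xEA.
P'2: 0x06 ⊕ 0xA8 ⊕ 0x04 = 0xAA.
P'3: 0x3F ⊕ 0x90 ⊕ 0x6F = 0xC0.
P'4: 0x57 ⊕ 0xFB ⊕ 0x8A = 0x26.

P'1 = 0xEA, P'2 = 0xAA, P'3 = 0xC0, P'4 = 0x26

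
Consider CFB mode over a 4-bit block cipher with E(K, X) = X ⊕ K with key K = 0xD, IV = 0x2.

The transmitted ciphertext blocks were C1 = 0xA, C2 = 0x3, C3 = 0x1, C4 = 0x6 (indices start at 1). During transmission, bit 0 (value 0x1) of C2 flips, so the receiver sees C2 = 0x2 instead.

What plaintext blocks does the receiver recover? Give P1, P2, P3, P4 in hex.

P1 = 0x5, P2 = 0x5, P3 = 0xE, P4 = 0xA

CFB decryption: P_i = C_i ⊕ E(K, C_{i−1}), with C_{0} = IV.
Only C2 changed, to 0x2. In CFB, a change in C_i flips the same bit in P_i and garbles P_{i+1}. Decrypting the received ciphertext:
P1: E(K, 0x2) = 0xF; 0xA ⊕ 0xF = 0x5.
P2: E(K, 0xA) = 0x7; 0x2 ⊕ 0x7 = 0x5.
P3: E(K, 0x2) = 0xF; 0x1 ⊕ 0xF = 0xE.
P4: E(K, 0x1) = 0xC; 0x6 ⊕ 0xC = 0xA.
Blocks that differ from the original plaintext: P2, P3.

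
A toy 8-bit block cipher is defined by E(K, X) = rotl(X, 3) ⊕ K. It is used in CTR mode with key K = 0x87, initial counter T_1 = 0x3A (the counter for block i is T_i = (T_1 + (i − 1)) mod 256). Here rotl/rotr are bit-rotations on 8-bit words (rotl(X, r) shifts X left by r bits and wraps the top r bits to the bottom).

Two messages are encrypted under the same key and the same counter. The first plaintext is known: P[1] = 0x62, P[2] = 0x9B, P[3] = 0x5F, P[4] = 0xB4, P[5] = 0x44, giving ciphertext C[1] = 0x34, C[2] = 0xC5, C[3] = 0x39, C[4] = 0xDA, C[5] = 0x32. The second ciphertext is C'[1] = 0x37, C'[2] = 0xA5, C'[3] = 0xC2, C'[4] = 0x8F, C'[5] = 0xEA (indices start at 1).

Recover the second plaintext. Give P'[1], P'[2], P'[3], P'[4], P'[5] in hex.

In CTR with a reused counter, both messages share the same keystream S_i, so C_i ⊕ C'_i = P_i ⊕ P'_i and thus P'_i = P_i ⊕ C_i ⊕ C'_i.
P'[1]: 0x62 ⊕ 0x34 ⊕ 0x37 = 0x61.
P'[2]: 0x9B ⊕ 0xC5 ⊕ 0xA5 = 0xFB.
P'[3]: 0x5F ⊕ 0x39 ⊕ 0xC2 = 0xA4.
P'[4]: 0xB4 ⊕ 0xDA ⊕ 0x8F = 0xE1.
P'[5]: 0x44 ⊕ 0x32 ⊕ 0xEA = 0x9C.

P'[1] = 0x61, P'[2] = 0xFB, P'[3] = 0xA4, P'[4] = 0xE1, P'[5] = 0x9C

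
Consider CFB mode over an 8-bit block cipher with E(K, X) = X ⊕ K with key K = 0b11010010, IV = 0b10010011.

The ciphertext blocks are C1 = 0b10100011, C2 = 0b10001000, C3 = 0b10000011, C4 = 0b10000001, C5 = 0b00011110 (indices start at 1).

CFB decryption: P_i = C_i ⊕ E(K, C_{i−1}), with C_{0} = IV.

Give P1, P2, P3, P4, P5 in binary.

P1 = 0b11100010, P2 = 0b11111001, P3 = 0b11011001, P4 = 0b11010000, P5 = 0b01001101

P1: E(K, 0b10010011) = 0b01000001; 0b10100011 ⊕ 0b01000001 = 0b11100010.
P2: E(K, 0b10100011) = 0b01110001; 0b10001000 ⊕ 0b01110001 = 0b11111001.
P3: E(K, 0b10001000) = 0b01011010; 0b10000011 ⊕ 0b01011010 = 0b11011001.
P4: E(K, 0b10000011) = 0b01010001; 0b10000001 ⊕ 0b01010001 = 0b11010000.
P5: E(K, 0b10000001) = 0b01010011; 0b00011110 ⊕ 0b01010011 = 0b01001101.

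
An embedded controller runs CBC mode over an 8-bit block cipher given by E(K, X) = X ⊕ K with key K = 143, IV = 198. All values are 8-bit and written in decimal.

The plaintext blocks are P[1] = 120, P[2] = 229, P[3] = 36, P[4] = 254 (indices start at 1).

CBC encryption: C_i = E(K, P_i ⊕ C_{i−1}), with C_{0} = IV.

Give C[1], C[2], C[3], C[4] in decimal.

C[1] = 49, C[2] = 91, C[3] = 240, C[4] = 129

C[1]: P[1] ⊕ 198 = 190; E(K, 190) = 49.
C[2]: P[2] ⊕ 49 = 212; E(K, 212) = 91.
C[3]: P[3] ⊕ 91 = 127; E(K, 127) = 240.
C[4]: P[4] ⊕ 240 = 14; E(K, 14) = 129.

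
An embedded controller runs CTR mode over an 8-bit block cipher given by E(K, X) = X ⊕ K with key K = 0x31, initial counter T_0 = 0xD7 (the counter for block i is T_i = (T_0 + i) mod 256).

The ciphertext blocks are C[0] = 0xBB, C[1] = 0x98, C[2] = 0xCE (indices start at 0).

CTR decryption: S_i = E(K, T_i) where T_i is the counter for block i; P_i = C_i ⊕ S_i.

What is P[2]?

P[2] = 0x26

P[2]: T = 0xD9, S = E(K, T) = 0xE8; 0xCE ⊕ 0xE8 = 0x26.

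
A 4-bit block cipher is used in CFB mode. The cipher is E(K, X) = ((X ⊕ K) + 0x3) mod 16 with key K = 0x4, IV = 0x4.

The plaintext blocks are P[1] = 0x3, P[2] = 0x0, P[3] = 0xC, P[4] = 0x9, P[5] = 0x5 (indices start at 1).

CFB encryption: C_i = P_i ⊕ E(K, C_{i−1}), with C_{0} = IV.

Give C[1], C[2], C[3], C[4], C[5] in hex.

C[1]: E(K, 0x4) = 0x3; 0x3 ⊕ 0x3 = 0x0.
C[2]: E(K, 0x0) = 0x7; 0x0 ⊕ 0x7 = 0x7.
C[3]: E(K, 0x7) = 0x6; 0xC ⊕ 0x6 = 0xA.
C[4]: E(K, 0xA) = 0x1; 0x9 ⊕ 0x1 = 0x8.
C[5]: E(K, 0x8) = 0xF; 0x5 ⊕ 0xF = 0xA.

C[1] = 0x0, C[2] = 0x7, C[3] = 0xA, C[4] = 0x8, C[5] = 0xA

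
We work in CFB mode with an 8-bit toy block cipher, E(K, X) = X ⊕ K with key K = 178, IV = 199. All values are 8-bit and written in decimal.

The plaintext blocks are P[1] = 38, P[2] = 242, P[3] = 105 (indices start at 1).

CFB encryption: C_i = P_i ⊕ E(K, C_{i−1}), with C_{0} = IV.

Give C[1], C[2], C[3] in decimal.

C[1]: E(K, 199) = 117; 38 ⊕ 117 = 83.
C[2]: E(K, 83) = 225; 242 ⊕ 225 = 19.
C[3]: E(K, 19) = 161; 105 ⊕ 161 = 200.

C[1] = 83, C[2] = 19, C[3] = 200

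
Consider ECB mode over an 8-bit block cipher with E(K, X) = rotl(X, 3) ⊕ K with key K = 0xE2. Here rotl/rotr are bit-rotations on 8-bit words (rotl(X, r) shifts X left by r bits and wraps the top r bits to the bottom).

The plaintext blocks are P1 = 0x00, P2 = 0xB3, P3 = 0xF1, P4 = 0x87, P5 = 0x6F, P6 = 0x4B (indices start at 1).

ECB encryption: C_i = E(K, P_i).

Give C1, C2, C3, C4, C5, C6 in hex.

C1: E(K, 0x00) = 0xE2.
C2: E(K, 0xB3) = 0x7F.
C3: E(K, 0xF1) = 0x6D.
C4: E(K, 0x87) = 0xDE.
C5: E(K, 0x6F) = 0x99.
C6: E(K, 0x4B) = 0xB8.

C1 = 0xE2, C2 = 0x7F, C3 = 0x6D, C4 = 0xDE, C5 = 0x99, C6 = 0xB8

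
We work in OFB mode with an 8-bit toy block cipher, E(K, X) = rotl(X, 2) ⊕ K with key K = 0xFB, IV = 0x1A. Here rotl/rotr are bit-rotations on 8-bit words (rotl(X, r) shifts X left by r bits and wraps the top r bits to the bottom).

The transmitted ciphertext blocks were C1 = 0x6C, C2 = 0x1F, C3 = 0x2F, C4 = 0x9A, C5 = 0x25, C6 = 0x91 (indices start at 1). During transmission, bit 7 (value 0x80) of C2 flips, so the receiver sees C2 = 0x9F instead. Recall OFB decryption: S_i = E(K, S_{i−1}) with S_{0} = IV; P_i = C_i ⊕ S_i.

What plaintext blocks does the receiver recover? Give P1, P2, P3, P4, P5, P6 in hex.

P1 = 0xFF, P2 = 0x2A, P3 = 0x02, P4 = 0xD5, P5 = 0xE3, P6 = 0x71

Only C2 changed, to 0x9F. In OFB, a change in C_i flips the same bit in P_i only; the keystream is unaffected. Decrypting the received ciphertext:
P1: S = E(K, 0x1A) = 0x93; 0x6C ⊕ 0x93 = 0xFF.
P2: S = E(K, 0x93) = 0xB5; 0x9F ⊕ 0xB5 = 0x2A.
P3: S = E(K, 0xB5) = 0x2D; 0x2F ⊕ 0x2D = 0x02.
P4: S = E(K, 0x2D) = 0x4F; 0x9A ⊕ 0x4F = 0xD5.
P5: S = E(K, 0x4F) = 0xC6; 0x25 ⊕ 0xC6 = 0xE3.
P6: S = E(K, 0xC6) = 0xE0; 0x91 ⊕ 0xE0 = 0x71.
Blocks that differ from the original plaintext: P2.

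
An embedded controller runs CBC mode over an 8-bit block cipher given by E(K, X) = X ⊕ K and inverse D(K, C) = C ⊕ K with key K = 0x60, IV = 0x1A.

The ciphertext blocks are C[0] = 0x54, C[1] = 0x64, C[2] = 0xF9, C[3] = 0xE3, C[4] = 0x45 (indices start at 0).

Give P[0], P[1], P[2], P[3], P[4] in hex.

P[0] = 0x2E, P[1] = 0x50, P[2] = 0xFD, P[3] = 0x7A, P[4] = 0xC6

CBC decryption: P_i = D(K, C_i) ⊕ C_{i−1}, with C_{−1} = IV.
P[0]: D(K, 0x54) = 0x34; 0x34 ⊕ 0x1A = 0x2E.
P[1]: D(K, 0x64) = 0x04; 0x04 ⊕ 0x54 = 0x50.
P[2]: D(K, 0xF9) = 0x99; 0x99 ⊕ 0x64 = 0xFD.
P[3]: D(K, 0xE3) = 0x83; 0x83 ⊕ 0xF9 = 0x7A.
P[4]: D(K, 0x45) = 0x25; 0x25 ⊕ 0xE3 = 0xC6.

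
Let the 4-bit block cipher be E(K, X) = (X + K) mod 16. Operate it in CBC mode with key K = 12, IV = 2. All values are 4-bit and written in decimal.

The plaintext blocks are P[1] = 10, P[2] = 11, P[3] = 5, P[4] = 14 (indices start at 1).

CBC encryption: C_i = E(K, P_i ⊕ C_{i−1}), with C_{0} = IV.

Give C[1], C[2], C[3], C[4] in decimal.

C[1]: P[1] ⊕ 2 = 8; E(K, 8) = 4.
C[2]: P[2] ⊕ 4 = 15; E(K, 15) = 11.
C[3]: P[3] ⊕ 11 = 14; E(K, 14) = 10.
C[4]: P[4] ⊕ 10 = 4; E(K, 4) = 0.

C[1] = 4, C[2] = 11, C[3] = 10, C[4] = 0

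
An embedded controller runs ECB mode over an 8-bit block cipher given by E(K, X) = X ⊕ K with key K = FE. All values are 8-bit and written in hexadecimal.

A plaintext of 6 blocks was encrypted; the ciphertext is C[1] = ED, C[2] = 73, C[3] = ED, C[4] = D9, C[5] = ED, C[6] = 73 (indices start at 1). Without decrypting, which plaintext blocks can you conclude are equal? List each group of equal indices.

ECB encrypts each block independently with the same key, so equal ciphertext blocks imply equal plaintext blocks.
C[1] = C[3] = C[5] = ED, so P[1] = P[3] = P[5].
C[2] = C[6] = 73, so P[2] = P[6].

P[1] = P[3] = P[5]; P[2] = P[6]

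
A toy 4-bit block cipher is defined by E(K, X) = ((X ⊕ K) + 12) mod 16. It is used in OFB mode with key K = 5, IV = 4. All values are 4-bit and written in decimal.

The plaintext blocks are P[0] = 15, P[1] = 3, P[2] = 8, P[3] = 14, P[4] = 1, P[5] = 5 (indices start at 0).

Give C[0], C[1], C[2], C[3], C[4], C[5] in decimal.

C[0] = 2, C[1] = 7, C[2] = 5, C[3] = 10, C[4] = 12, C[5] = 1

OFB encryption: S_i = E(K, S_{i−1}) with S_{−1} = IV; C_i = P_i ⊕ S_i.
C[0]: S = E(K, 4) = 13; 15 ⊕ 13 = 2.
C[1]: S = E(K, 13) = 4; 3 ⊕ 4 = 7.
C[2]: S = E(K, 4) = 13; 8 ⊕ 13 = 5.
C[3]: S = E(K, 13) = 4; 14 ⊕ 4 = 10.
C[4]: S = E(K, 4) = 13; 1 ⊕ 13 = 12.
C[5]: S = E(K, 13) = 4; 5 ⊕ 4 = 1.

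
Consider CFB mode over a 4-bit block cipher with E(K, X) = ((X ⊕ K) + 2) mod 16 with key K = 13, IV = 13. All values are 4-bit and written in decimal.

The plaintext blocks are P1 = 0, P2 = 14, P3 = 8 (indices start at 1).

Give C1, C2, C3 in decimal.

CFB encryption: C_i = P_i ⊕ E(K, C_{i−1}), with C_{0} = IV.
C1: E(K, 13) = 2; 0 ⊕ 2 = 2.
C2: E(K, 2) = 1; 14 ⊕ 1 = 15.
C3: E(K, 15) = 4; 8 ⊕ 4 = 12.

C1 = 2, C2 = 15, C3 = 12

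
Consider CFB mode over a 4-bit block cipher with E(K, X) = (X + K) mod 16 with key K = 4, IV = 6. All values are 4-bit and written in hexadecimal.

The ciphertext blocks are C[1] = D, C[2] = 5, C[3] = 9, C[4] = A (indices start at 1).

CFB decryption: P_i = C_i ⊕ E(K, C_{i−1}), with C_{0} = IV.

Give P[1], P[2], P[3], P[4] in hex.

P[1]: E(K, 6) = A; D ⊕ A = 7.
P[2]: E(K, D) = 1; 5 ⊕ 1 = 4.
P[3]: E(K, 5) = 9; 9 ⊕ 9 = 0.
P[4]: E(K, 9) = D; A ⊕ D = 7.

P[1] = 7, P[2] = 4, P[3] = 0, P[4] = 7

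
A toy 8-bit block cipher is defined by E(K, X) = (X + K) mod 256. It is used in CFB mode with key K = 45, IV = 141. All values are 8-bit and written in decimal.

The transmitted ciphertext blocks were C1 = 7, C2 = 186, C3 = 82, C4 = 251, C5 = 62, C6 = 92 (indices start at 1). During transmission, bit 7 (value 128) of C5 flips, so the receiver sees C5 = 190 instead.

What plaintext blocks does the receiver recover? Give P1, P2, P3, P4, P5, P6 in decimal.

CFB decryption: P_i = C_i ⊕ E(K, C_{i−1}), with C_{0} = IV.
Only C5 changed, to 190. In CFB, a change in C_i flips the same bit in P_i and garbles P_{i+1}. Decrypting the received ciphertext:
P1: E(K, 141) = 186; 7 ⊕ 186 = 189.
P2: E(K, 7) = 52; 186 ⊕ 52 = 142.
P3: E(K, 186) = 231; 82 ⊕ 231 = 181.
P4: E(K, 82) = 127; 251 ⊕ 127 = 132.
P5: E(K, 251) = 40; 190 ⊕ 40 = 150.
P6: E(K, 190) = 235; 92 ⊕ 235 = 183.
Blocks that differ from the original plaintext: P5, P6.

P1 = 189, P2 = 142, P3 = 181, P4 = 132, P5 = 150, P6 = 183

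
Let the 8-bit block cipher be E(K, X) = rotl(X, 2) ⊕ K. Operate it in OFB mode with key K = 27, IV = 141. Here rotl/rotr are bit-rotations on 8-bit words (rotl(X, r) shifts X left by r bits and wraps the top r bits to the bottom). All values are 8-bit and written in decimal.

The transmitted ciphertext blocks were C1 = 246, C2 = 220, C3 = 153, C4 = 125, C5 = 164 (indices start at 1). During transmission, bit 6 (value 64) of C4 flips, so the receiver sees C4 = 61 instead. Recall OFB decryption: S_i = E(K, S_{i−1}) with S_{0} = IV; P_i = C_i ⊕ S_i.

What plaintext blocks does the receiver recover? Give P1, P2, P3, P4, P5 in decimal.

P1 = 219, P2 = 115, P3 = 60, P4 = 176, P5 = 137

Only C4 changed, to 61. In OFB, a change in C_i flips the same bit in P_i only; the keystream is unaffected. Decrypting the received ciphertext:
P1: S = E(K, 141) = 45; 246 ⊕ 45 = 219.
P2: S = E(K, 45) = 175; 220 ⊕ 175 = 115.
P3: S = E(K, 175) = 165; 153 ⊕ 165 = 60.
P4: S = E(K, 165) = 141; 61 ⊕ 141 = 176.
P5: S = E(K, 141) = 45; 164 ⊕ 45 = 137.
Blocks that differ from the original plaintext: P4.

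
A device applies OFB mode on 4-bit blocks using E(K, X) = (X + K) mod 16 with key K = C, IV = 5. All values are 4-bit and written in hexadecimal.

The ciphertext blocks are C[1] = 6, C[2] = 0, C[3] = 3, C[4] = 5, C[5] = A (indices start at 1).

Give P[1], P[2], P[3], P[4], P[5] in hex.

OFB decryption: S_i = E(K, S_{i−1}) with S_{0} = IV; P_i = C_i ⊕ S_i.
P[1]: S = E(K, 5) = 1; 6 ⊕ 1 = 7.
P[2]: S = E(K, 1) = D; 0 ⊕ D = D.
P[3]: S = E(K, D) = 9; 3 ⊕ 9 = A.
P[4]: S = E(K, 9) = 5; 5 ⊕ 5 = 0.
P[5]: S = E(K, 5) = 1; A ⊕ 1 = B.

P[1] = 7, P[2] = D, P[3] = A, P[4] = 0, P[5] = B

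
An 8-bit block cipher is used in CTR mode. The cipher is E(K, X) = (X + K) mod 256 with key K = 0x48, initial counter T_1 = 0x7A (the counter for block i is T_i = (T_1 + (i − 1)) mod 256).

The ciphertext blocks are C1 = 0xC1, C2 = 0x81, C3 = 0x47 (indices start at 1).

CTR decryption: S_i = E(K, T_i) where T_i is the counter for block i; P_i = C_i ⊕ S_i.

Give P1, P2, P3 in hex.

P1 = 0x03, P2 = 0x42, P3 = 0x83

P1: T = 0x7A, S = E(K, T) = 0xC2; 0xC1 ⊕ 0xC2 = 0x03.
P2: T = 0x7B, S = E(K, T) = 0xC3; 0x81 ⊕ 0xC3 = 0x42.
P3: T = 0x7C, S = E(K, T) = 0xC4; 0x47 ⊕ 0xC4 = 0x83.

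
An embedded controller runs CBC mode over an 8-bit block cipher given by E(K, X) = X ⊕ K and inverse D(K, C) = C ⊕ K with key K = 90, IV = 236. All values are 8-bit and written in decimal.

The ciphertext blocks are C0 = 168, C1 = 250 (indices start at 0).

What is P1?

P1 = 8

CBC decryption: P_i = D(K, C_i) ⊕ C_{i−1}, with C_{−1} = IV.
P1: D(K, 250) = 160; 160 ⊕ 168 = 8.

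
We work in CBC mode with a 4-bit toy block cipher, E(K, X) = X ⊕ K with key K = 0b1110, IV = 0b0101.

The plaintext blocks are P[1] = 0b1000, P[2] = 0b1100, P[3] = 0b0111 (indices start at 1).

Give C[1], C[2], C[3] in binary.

CBC encryption: C_i = E(K, P_i ⊕ C_{i−1}), with C_{0} = IV.
C[1]: P[1] ⊕ 0b0101 = 0b1101; E(K, 0b1101) = 0b0011.
C[2]: P[2] ⊕ 0b0011 = 0b1111; E(K, 0b1111) = 0b0001.
C[3]: P[3] ⊕ 0b0001 = 0b0110; E(K, 0b0110) = 0b1000.

C[1] = 0b0011, C[2] = 0b0001, C[3] = 0b1000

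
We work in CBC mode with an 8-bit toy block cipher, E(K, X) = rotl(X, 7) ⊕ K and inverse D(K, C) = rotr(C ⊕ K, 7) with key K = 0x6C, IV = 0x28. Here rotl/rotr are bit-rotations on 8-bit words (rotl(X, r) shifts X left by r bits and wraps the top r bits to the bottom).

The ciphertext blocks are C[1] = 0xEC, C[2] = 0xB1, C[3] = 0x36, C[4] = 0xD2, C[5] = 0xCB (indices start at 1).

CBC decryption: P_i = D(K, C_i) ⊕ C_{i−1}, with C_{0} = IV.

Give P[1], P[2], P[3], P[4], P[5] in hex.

P[1] = 0x29, P[2] = 0x57, P[3] = 0x05, P[4] = 0x4B, P[5] = 0x9D

P[1]: D(K, 0xEC) = 0x01; 0x01 ⊕ 0x28 = 0x29.
P[2]: D(K, 0xB1) = 0xBB; 0xBB ⊕ 0xEC = 0x57.
P[3]: D(K, 0x36) = 0xB4; 0xB4 ⊕ 0xB1 = 0x05.
P[4]: D(K, 0xD2) = 0x7D; 0x7D ⊕ 0x36 = 0x4B.
P[5]: D(K, 0xCB) = 0x4F; 0x4F ⊕ 0xD2 = 0x9D.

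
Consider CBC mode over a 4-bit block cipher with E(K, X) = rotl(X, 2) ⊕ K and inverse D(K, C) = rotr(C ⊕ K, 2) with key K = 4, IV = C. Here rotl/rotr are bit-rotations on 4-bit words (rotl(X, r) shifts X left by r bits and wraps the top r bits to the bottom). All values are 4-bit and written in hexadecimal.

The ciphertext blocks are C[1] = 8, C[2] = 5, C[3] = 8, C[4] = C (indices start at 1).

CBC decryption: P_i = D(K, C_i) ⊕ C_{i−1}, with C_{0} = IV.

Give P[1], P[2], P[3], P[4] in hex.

P[1] = F, P[2] = C, P[3] = 6, P[4] = A

P[1]: D(K, 8) = 3; 3 ⊕ C = F.
P[2]: D(K, 5) = 4; 4 ⊕ 8 = C.
P[3]: D(K, 8) = 3; 3 ⊕ 5 = 6.
P[4]: D(K, C) = 2; 2 ⊕ 8 = A.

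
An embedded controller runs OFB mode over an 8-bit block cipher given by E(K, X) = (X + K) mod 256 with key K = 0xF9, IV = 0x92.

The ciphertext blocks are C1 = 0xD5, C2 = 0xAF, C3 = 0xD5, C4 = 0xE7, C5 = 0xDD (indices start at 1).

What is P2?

P2 = 0x2B

OFB decryption: S_i = E(K, S_{i−1}) with S_{0} = IV; P_i = C_i ⊕ S_i.
P1: S = E(K, 0x92) = 0x8B; 0xD5 ⊕ 0x8B = 0x5E.
P2: S = E(K, 0x8B) = 0x84; 0xAF ⊕ 0x84 = 0x2B.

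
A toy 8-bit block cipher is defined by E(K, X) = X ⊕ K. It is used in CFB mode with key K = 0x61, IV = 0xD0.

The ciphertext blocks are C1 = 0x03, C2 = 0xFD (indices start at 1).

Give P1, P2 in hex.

CFB decryption: P_i = C_i ⊕ E(K, C_{i−1}), with C_{0} = IV.
P1: E(K, 0xD0) = 0xB1; 0x03 ⊕ 0xB1 = 0xB2.
P2: E(K, 0x03) = 0x62; 0xFD ⊕ 0x62 = 0x9F.

P1 = 0xB2, P2 = 0x9F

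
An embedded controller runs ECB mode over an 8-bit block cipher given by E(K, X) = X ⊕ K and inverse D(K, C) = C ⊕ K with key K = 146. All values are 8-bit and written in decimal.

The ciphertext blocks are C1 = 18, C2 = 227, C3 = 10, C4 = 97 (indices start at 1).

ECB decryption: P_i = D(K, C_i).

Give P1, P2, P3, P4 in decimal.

P1: D(K, 18) = 128.
P2: D(K, 227) = 113.
P3: D(K, 10) = 152.
P4: D(K, 97) = 243.

P1 = 128, P2 = 113, P3 = 152, P4 = 243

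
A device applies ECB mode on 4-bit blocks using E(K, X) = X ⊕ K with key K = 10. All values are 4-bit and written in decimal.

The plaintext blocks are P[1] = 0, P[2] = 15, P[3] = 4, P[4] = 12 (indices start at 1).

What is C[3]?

C[3] = 14

ECB encryption: C_i = E(K, P_i).
C[3]: E(K, 4) = 14.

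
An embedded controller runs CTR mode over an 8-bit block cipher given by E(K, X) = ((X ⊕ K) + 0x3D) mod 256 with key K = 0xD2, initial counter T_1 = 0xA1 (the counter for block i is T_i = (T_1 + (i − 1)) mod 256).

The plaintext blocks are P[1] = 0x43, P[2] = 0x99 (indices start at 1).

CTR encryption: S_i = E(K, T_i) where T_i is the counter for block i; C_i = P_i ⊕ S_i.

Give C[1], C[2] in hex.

C[1]: T = 0xA1, S = E(K, T) = 0xB0; 0x43 ⊕ 0xB0 = 0xF3.
C[2]: T = 0xA2, S = E(K, T) = 0xAD; 0x99 ⊕ 0xAD = 0x34.

C[1] = 0xF3, C[2] = 0x34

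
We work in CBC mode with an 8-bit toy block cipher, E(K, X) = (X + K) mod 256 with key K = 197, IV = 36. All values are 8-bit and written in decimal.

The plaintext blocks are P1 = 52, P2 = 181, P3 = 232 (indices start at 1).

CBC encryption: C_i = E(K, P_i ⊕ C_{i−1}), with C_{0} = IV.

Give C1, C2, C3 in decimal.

C1 = 213, C2 = 37, C3 = 146

C1: P1 ⊕ 36 = 16; E(K, 16) = 213.
C2: P2 ⊕ 213 = 96; E(K, 96) = 37.
C3: P3 ⊕ 37 = 205; E(K, 205) = 146.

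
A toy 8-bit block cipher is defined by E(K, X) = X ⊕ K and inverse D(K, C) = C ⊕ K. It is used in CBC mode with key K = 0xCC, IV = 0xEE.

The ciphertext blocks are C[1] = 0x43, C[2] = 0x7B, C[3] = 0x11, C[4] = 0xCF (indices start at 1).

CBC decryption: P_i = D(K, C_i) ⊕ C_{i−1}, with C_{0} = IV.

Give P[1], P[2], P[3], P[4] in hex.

P[1] = 0x61, P[2] = 0xF4, P[3] = 0xA6, P[4] = 0x12

P[1]: D(K, 0x43) = 0x8F; 0x8F ⊕ 0xEE = 0x61.
P[2]: D(K, 0x7B) = 0xB7; 0xB7 ⊕ 0x43 = 0xF4.
P[3]: D(K, 0x11) = 0xDD; 0xDD ⊕ 0x7B = 0xA6.
P[4]: D(K, 0xCF) = 0x03; 0x03 ⊕ 0x11 = 0x12.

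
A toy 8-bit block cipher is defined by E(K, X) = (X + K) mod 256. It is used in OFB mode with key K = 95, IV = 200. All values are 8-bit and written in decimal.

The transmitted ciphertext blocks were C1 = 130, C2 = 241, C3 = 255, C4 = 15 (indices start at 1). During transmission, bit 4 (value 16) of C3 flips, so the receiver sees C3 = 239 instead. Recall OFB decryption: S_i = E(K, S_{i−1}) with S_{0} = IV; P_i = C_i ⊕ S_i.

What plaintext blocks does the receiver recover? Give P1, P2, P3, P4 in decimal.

Only C3 changed, to 239. In OFB, a change in C_i flips the same bit in P_i only; the keystream is unaffected. Decrypting the received ciphertext:
P1: S = E(K, 200) = 39; 130 ⊕ 39 = 165.
P2: S = E(K, 39) = 134; 241 ⊕ 134 = 119.
P3: S = E(K, 134) = 229; 239 ⊕ 229 = 10.
P4: S = E(K, 229) = 68; 15 ⊕ 68 = 75.
Blocks that differ from the original plaintext: P3.

P1 = 165, P2 = 119, P3 = 10, P4 = 75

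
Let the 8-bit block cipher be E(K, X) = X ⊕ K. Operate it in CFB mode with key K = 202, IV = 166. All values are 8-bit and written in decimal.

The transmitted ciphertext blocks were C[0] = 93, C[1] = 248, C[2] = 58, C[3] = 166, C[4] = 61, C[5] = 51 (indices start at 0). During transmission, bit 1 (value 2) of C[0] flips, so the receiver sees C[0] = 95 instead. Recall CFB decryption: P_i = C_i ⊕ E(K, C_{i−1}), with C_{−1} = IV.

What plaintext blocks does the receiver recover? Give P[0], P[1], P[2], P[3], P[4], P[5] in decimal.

Only C[0] changed, to 95. In CFB, a change in C_i flips the same bit in P_i and garbles P_{i+1}. Decrypting the received ciphertext:
P[0]: E(K, 166) = 108; 95 ⊕ 108 = 51.
P[1]: E(K, 95) = 149; 248 ⊕ 149 = 109.
P[2]: E(K, 248) = 50; 58 ⊕ 50 = 8.
P[3]: E(K, 58) = 240; 166 ⊕ 240 = 86.
P[4]: E(K, 166) = 108; 61 ⊕ 108 = 81.
P[5]: E(K, 61) = 247; 51 ⊕ 247 = 196.
Blocks that differ from the original plaintext: P[0], P[1].

P[0] = 51, P[1] = 109, P[2] = 8, P[3] = 86, P[4] = 81, P[5] = 196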